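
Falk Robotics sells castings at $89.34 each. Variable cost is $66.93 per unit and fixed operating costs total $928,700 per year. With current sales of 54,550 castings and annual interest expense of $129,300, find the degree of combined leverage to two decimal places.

7.43

At 54,550 units, contribution = 54,550 × $22.41 = $1,222,465.50.
Subtracting fixed costs: EBIT = $1,222,465.50 − $928,700 = $293,765.50. Interest = $129,300.00.
DOL = $1,222,465.50 ÷ $293,765.50 = 4.1614; DFL = $293,765.50 ÷ $164,465.50 = 1.7862.
Combined leverage = 4.1614 × 1.7862 = 7.4331.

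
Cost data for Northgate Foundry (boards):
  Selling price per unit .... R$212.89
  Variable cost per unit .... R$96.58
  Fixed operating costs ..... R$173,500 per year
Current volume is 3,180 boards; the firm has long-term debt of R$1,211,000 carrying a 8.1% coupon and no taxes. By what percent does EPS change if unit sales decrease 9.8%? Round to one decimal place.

Total contribution margin = 3,180 × R$116.31 = R$369,865.80.
EBIT = R$369,865.80 − R$173,500 = R$196,365.80.
Interest = R$98,091.00, so EBIT − I = R$98,274.80.
DCL = total CM / (EBIT − I) = R$369,865.80 / R$98,274.80 = 3.7636.
%ΔEPS = DCL × %ΔSales = 3.7636 × -9.8% = -36.9%.

-36.9%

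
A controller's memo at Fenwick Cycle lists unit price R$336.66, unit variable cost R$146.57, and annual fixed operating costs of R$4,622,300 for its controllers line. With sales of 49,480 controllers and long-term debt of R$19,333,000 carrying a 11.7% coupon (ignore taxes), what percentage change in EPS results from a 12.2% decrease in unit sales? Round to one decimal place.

Contribution at this volume is 49,480 × R$190.09 = R$9,405,653.20.
Subtracting fixed costs: EBIT = R$9,405,653.20 − R$4,622,300 = R$4,783,353.20.
Interest = R$2,261,961.00, so EBIT − I = R$2,521,392.20.
DCL = total CM / (EBIT − I) = R$9,405,653.20 / R$2,521,392.20 = 3.7303.
EPS therefore changes by 3.7303 × (-12.2%) = -45.5%.

-45.5%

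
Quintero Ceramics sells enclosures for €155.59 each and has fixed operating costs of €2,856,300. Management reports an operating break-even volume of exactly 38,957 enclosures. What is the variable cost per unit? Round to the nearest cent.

€82.27

At break-even, FC = Q × (P − VC), so P − VC = €2,856,300 ÷ 38,957 = €73.3193.
Hence VC = price − CM = €155.59 − €73.3193 = €82.27.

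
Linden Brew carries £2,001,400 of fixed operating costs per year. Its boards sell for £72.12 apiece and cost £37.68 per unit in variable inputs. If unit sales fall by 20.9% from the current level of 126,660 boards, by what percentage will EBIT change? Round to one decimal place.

Total contribution margin = 126,660 × £34.44 = £4,362,170.40.
Operating income = contribution − fixed costs = £4,362,170.40 − £2,001,400 = £2,360,770.40.
Degree of operating leverage = £4,362,170.40 / £2,360,770.40 = 1.8478.
Operating income changes by 1.8478 × -20.9% = -38.6%.

-38.6%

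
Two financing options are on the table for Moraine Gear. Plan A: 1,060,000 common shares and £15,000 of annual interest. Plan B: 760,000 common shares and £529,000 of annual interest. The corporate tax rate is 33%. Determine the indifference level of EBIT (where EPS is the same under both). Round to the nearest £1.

Set EPS_A = EPS_B: (EBIT − £15,000)(1 − 0.33) ÷ 1,060,000 = (EBIT − £529,000)(1 − 0.33) ÷ 760,000.
Cancelling (1 − t) and cross-multiplying: 760,000·(EBIT − 15,000) = 1,060,000·(EBIT − 529,000).
EBIT × (1,060,000 − 760,000) = 529,000 × 1,060,000 − 15,000 × 760,000 = 549,340,000,000, so EBIT = 549,340,000,000 ÷ 300,000 = 1,831,133.33.

£1,831,133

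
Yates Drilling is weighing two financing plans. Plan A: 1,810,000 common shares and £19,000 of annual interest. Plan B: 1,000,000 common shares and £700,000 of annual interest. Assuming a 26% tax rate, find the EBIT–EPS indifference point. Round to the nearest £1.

Set EPS_A = EPS_B: (EBIT − £19,000)(1 − 0.26) ÷ 1,810,000 = (EBIT − £700,000)(1 − 0.26) ÷ 1,000,000.
Cancelling (1 − t) and cross-multiplying: 1,000,000·(EBIT − 19,000) = 1,810,000·(EBIT − 700,000).
EBIT × (1,810,000 − 1,000,000) = 700,000 × 1,810,000 − 19,000 × 1,000,000 = 1,248,000,000,000, so EBIT = 1,248,000,000,000 ÷ 810,000 = 1,540,740.74.

£1,540,741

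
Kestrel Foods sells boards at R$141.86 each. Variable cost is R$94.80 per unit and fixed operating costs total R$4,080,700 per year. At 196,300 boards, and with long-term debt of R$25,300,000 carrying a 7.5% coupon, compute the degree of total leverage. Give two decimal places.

Total contribution margin = 196,300 × R$47.06 = R$9,237,878.00.
Subtracting fixed costs: EBIT = R$9,237,878.00 − R$4,080,700 = R$5,157,178.00. Interest = R$1,897,500.00.
DOL = R$9,237,878.00 ÷ R$5,157,178.00 = 1.7913; DFL = R$5,157,178.00 ÷ R$3,259,678.00 = 1.5821.
Combined leverage = 1.7913 × 1.5821 = 2.8340.

2.83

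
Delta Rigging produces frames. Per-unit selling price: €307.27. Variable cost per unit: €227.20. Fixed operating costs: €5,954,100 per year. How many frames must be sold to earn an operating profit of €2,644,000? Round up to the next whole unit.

107,383 frames

Unit CM = price − variable cost = €307.27 − €227.20 = €80.07.
Need Q such that Q × €80.07 − €5,954,100 = €2,644,000, i.e. Q = €8,598,100 / €80.07 = 107,382.29 → 107,383.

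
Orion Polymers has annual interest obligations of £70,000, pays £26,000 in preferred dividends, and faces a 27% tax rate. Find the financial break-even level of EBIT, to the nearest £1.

Preferred dividends are paid after tax, so their pre-tax equivalent is £26,000 ÷ (1 − 0.27) = £35,616.44.
EPS = 0 when EBIT covers interest plus the pre-tax preferred burden: £70,000 + £35,616.44 = £105,616.44.

£105,616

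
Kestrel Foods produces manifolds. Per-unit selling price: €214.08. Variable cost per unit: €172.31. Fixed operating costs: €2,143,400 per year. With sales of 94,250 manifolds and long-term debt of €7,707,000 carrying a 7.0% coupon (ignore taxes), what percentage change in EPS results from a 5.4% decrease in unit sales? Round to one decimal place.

-17.0%

Total contribution margin = 94,250 × €41.77 = €3,936,822.50.
Subtracting fixed costs: EBIT = €3,936,822.50 − €2,143,400 = €1,793,422.50.
After interest of €539,490.00, pre-tax earnings = €1,253,932.50.
Degree of combined leverage = contribution ÷ (EBIT − I) = €3,936,822.50 ÷ €1,253,932.50 = 3.1396.
EPS therefore changes by 3.1396 × (-5.4%) = -17.0%.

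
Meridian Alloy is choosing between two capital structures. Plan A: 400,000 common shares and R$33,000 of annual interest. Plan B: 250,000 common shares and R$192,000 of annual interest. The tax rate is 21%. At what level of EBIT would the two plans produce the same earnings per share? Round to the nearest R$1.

R$457,000

Set EPS_A = EPS_B: (EBIT − R$33,000)(1 − 0.21) ÷ 400,000 = (EBIT − R$192,000)(1 − 0.21) ÷ 250,000.
Cancelling (1 − t) and cross-multiplying: 250,000·(EBIT − 33,000) = 400,000·(EBIT − 192,000).
Solving, EBIT = (192,000·400,000 − 33,000·250,000) / (400,000 − 250,000) = 68,550,000,000 / 150,000 = 457,000.00.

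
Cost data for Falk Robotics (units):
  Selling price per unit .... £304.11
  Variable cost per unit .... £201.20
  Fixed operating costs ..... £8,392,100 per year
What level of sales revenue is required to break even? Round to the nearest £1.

£24,799,548

Contribution margin per unit = £304.11 − £201.20 = £102.91, a CM ratio of £102.91 ÷ £304.11 = 0.3384.
Break-even revenue = fixed costs × price ÷ CM = £8,392,100 × £304.11 ÷ £102.91 = £24,799,548.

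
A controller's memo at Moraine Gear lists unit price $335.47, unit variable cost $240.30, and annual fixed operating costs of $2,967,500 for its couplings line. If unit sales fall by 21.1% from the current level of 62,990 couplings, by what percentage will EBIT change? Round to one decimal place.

-41.8%

Contribution at this volume is 62,990 × $95.17 = $5,994,758.30.
EBIT = $5,994,758.30 − $2,967,500 = $3,027,258.30.
Degree of operating leverage = $5,994,758.30 / $3,027,258.30 = 1.9803.
Operating income changes by 1.9803 × -21.1% = -41.8%.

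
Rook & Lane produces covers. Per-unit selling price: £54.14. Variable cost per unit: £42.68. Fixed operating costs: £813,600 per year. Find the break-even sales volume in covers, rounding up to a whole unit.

Contribution margin per unit = £54.14 − £42.68 = £11.46.
Break-even Q = £813,600 / £11.46 = 70,994.76 → 70,995 covers.

70,995 covers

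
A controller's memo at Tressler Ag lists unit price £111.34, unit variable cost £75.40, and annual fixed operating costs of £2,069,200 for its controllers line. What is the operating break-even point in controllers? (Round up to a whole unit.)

Each unit contributes £111.34 − £75.40 = £35.94.
Break-even volume = fixed costs ÷ CM per unit = £2,069,200 ÷ £35.94 = 57,573.73, so 57,574 controllers.

57,574 controllers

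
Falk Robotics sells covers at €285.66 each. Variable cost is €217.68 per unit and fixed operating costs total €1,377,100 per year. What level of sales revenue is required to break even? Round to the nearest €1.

CM per unit = €285.66 − €217.68 = €67.98; CM ratio = €67.98 / €285.66 = 0.2380.
Break-even sales = FC ÷ CM ratio = €1,377,100 × €285.66 / €67.98 = €5,786,737.

€5,786,737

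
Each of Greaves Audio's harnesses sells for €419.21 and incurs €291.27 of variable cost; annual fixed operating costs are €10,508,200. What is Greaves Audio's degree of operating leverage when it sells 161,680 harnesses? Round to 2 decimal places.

2.03

Contribution at this volume is 161,680 × €127.94 = €20,685,339.20.
EBIT = €20,685,339.20 − €10,508,200 = €10,177,139.20.
So DOL = total CM / EBIT = €20,685,339.20 / €10,177,139.20 = 2.0325.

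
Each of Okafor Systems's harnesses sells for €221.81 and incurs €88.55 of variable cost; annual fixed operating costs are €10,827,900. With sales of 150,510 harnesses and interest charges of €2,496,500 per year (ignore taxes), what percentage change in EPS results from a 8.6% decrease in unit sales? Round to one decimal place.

-25.6%

Total contribution margin = 150,510 × €133.26 = €20,056,962.60.
Operating income = contribution − fixed costs = €20,056,962.60 − €10,827,900 = €9,229,062.60.
After interest of €2,496,500.00, pre-tax earnings = €6,732,562.60.
DCL = total CM / (EBIT − I) = €20,056,962.60 / €6,732,562.60 = 2.9791.
%ΔEPS = DCL × %ΔSales = 2.9791 × -8.6% = -25.6%.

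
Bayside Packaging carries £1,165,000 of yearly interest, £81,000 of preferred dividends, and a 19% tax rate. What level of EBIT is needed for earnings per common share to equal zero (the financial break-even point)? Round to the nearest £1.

£1,265,000

Preferred dividends are paid after tax, so their pre-tax equivalent is £81,000 ÷ (1 − 0.19) = £100,000.00.
EPS = 0 when EBIT covers interest plus the pre-tax preferred burden: £1,165,000 + £100,000.00 = £1,265,000.00.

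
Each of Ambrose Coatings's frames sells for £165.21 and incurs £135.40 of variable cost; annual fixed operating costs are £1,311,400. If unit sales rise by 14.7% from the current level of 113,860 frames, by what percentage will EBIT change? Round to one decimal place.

+24.0%

At 113,860 units, contribution = 113,860 × £29.81 = £3,394,166.60.
Operating income = contribution − fixed costs = £3,394,166.60 − £1,311,400 = £2,082,766.60.
DOL = contribution ÷ EBIT = £3,394,166.60 ÷ £2,082,766.60 = 1.6296.
Operating income changes by 1.6296 × +14.7% = +24.0%.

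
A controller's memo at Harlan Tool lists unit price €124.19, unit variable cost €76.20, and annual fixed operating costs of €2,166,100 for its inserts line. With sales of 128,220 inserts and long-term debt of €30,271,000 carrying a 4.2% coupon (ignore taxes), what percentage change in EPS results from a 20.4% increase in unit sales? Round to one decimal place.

Total contribution margin = 128,220 × €47.99 = €6,153,277.80.
Operating income = contribution − fixed costs = €6,153,277.80 − €2,166,100 = €3,987,177.80.
Interest = €1,271,382.00, so EBIT − I = €2,715,795.80.
Degree of combined leverage = contribution ÷ (EBIT − I) = €6,153,277.80 ÷ €2,715,795.80 = 2.2657.
EPS therefore changes by 2.2657 × (+20.4%) = +46.2%.

+46.2%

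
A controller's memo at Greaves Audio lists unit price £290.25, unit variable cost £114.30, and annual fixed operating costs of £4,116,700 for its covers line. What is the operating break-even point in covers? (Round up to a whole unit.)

23,397 covers

Unit CM = price − variable cost = £290.25 − £114.30 = £175.95.
Break-even Q = £4,116,700 / £175.95 = 23,396.99 → 23,397 covers.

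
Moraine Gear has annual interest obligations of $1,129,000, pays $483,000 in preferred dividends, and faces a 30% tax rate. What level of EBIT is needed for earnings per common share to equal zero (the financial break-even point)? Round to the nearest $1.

$1,819,000

Preferred dividends are paid after tax, so their pre-tax equivalent is $483,000 ÷ (1 − 0.30) = $690,000.00.
EPS = 0 when EBIT covers interest plus the pre-tax preferred burden: $1,129,000 + $690,000.00 = $1,819,000.00.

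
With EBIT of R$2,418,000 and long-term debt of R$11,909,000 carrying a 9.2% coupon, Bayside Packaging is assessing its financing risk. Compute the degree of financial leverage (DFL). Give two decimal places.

Interest = R$1,095,628.00.
DFL = EBIT ÷ (EBIT − I) = R$2,418,000 ÷ (R$2,418,000 − R$1,095,628.00) = R$2,418,000 ÷ R$1,322,372.00 = 1.8285.

1.83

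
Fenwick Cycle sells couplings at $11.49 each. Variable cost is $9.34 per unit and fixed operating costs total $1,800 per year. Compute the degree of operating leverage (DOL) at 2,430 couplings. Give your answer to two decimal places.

1.53

Total contribution margin = 2,430 × $2.15 = $5,224.50.
EBIT = $5,224.50 − $1,800 = $3,424.50.
Degree of operating leverage = $5,224.50 / $3,424.50 = 1.5256.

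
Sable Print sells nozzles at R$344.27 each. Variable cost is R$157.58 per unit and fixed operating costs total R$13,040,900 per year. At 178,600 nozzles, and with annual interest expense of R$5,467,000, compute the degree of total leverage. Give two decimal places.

Total contribution margin = 178,600 × R$186.69 = R$33,342,834.00.
Operating income = contribution − fixed costs = R$33,342,834.00 − R$13,040,900 = R$20,301,934.00. Interest = R$5,467,000.00, so EBIT − I = R$14,834,934.00.
DCL = contribution ÷ (EBIT − I) = R$33,342,834.00 ÷ R$14,834,934.00 = 2.2476.

2.25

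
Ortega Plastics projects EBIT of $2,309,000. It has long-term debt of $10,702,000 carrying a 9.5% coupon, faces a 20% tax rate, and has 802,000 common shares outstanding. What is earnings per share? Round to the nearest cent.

$1.29

Pre-tax income = $2,309,000 − $1,016,690.00 = $1,292,310.00.
Net income = $1,292,310.00 × (1 − 0.20) = $1,033,848.00.
Per share: $1,033,848.00 / 802,000 shares = $1.29.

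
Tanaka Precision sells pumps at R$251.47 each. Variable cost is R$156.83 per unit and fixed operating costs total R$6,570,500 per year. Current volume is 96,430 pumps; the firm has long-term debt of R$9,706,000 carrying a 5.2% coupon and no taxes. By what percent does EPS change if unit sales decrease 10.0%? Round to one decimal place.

-44.5%

Contribution at this volume is 96,430 × R$94.64 = R$9,126,135.20.
Subtracting fixed costs: EBIT = R$9,126,135.20 − R$6,570,500 = R$2,555,635.20.
Interest = R$504,712.00, so EBIT − I = R$2,050,923.20.
DCL = total CM / (EBIT − I) = R$9,126,135.20 / R$2,050,923.20 = 4.4498.
%ΔEPS = DCL × %ΔSales = 4.4498 × -10.0% = -44.5%.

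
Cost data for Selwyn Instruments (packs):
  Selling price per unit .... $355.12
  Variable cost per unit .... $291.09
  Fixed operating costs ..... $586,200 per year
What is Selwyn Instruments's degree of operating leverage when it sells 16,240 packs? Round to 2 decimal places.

Contribution at this volume is 16,240 × $64.03 = $1,039,847.20.
Operating income = contribution − fixed costs = $1,039,847.20 − $586,200 = $453,647.20.
DOL = contribution ÷ EBIT = $1,039,847.20 ÷ $453,647.20 = 2.2922.

2.29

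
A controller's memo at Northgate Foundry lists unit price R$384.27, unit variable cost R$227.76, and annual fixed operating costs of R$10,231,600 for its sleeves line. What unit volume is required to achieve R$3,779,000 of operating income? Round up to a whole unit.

Unit CM = price − variable cost = R$384.27 − R$227.76 = R$156.51.
Required volume = (fixed costs + target profit) ÷ CM = (R$10,231,600 + R$3,779,000) ÷ R$156.51 = 89,518.88, so 89,519 sleeves.

89,519 sleeves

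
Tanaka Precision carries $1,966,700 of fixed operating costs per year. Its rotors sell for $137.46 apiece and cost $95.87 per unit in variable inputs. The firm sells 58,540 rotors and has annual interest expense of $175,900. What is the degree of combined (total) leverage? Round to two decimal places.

Contribution at this volume is 58,540 × $41.59 = $2,434,678.60.
Operating income = contribution − fixed costs = $2,434,678.60 − $1,966,700 = $467,978.60. Interest = $175,900.00.
DOL = $2,434,678.60 ÷ $467,978.60 = 5.2025; DFL = $467,978.60 ÷ $292,078.60 = 1.6022.
Combined leverage = 5.2025 × 1.6022 = 8.3354.

8.34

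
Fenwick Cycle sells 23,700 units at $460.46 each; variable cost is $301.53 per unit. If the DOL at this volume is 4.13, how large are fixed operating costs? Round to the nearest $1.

At 23,700 units, contribution = 23,700 × $158.93 = $3,766,641.00.
DOL = contribution / EBIT, so EBIT = $3,766,641.00 / 4.13 = $912,019.61.
And FC = contribution − EBIT = $3,766,641.00 − $912,019.61 = $2,854,621.

$2,854,621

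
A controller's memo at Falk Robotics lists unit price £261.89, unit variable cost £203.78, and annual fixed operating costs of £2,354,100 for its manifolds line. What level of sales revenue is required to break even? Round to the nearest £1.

£10,609,452

Contribution margin per unit = £261.89 − £203.78 = £58.11, a CM ratio of £58.11 ÷ £261.89 = 0.2219.
Break-even revenue = fixed costs × price ÷ CM = £2,354,100 × £261.89 ÷ £58.11 = £10,609,452.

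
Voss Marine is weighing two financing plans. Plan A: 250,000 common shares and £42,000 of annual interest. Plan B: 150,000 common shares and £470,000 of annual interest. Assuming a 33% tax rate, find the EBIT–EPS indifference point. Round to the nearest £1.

At indifference, (EBIT − 42,000)(1 − t)/250,000 = (EBIT − 470,000)(1 − t)/150,000.
Cancelling (1 − t) and cross-multiplying: 150,000·(EBIT − 42,000) = 250,000·(EBIT − 470,000).
EBIT × (250,000 − 150,000) = 470,000 × 250,000 − 42,000 × 150,000 = 111,200,000,000, so EBIT = 111,200,000,000 ÷ 100,000 = 1,112,000.00.

£1,112,000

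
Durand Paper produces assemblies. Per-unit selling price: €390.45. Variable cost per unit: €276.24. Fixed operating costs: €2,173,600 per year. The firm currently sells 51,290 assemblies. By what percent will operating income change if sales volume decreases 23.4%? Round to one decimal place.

At 51,290 units, contribution = 51,290 × €114.21 = €5,857,830.90.
EBIT = €5,857,830.90 − €2,173,600 = €3,684,230.90.
Degree of operating leverage = €5,857,830.90 / €3,684,230.90 = 1.5900.
%ΔEBIT = DOL × %ΔSales = 1.5900 × -23.4% = -37.2%.

-37.2%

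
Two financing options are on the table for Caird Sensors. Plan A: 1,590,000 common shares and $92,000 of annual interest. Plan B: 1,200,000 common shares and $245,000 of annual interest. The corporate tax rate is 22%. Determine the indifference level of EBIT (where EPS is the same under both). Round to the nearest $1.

Set EPS_A = EPS_B: (EBIT − $92,000)(1 − 0.22) ÷ 1,590,000 = (EBIT − $245,000)(1 − 0.22) ÷ 1,200,000.
Cancelling (1 − t) and cross-multiplying: 1,200,000·(EBIT − 92,000) = 1,590,000·(EBIT − 245,000).
EBIT × (1,590,000 − 1,200,000) = 245,000 × 1,590,000 − 92,000 × 1,200,000 = 279,150,000,000, so EBIT = 279,150,000,000 ÷ 390,000 = 715,769.23.

$715,769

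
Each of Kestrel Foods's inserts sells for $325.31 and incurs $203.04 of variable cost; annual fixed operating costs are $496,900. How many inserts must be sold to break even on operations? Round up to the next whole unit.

Each unit contributes $325.31 − $203.04 = $122.27.
Break-even volume = fixed costs ÷ CM per unit = $496,900 ÷ $122.27 = 4,063.96, so 4,064 inserts.

4,064 inserts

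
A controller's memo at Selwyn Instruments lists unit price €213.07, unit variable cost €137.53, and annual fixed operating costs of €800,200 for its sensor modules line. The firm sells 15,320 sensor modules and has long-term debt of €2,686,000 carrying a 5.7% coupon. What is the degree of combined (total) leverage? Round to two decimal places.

5.67

At 15,320 units, contribution = 15,320 × €75.54 = €1,157,272.80.
Operating income = contribution − fixed costs = €1,157,272.80 − €800,200 = €357,072.80. Interest = €153,102.00.
DOL = €1,157,272.80 ÷ €357,072.80 = 3.2410; DFL = €357,072.80 ÷ €203,970.80 = 1.7506.
Combined leverage = 3.2410 × 1.7506 = 5.6737.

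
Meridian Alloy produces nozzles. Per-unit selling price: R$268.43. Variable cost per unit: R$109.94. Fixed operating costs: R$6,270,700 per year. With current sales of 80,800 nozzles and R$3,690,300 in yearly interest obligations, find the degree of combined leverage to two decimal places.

4.50

Total contribution margin = 80,800 × R$158.49 = R$12,805,992.00.
Subtracting fixed costs: EBIT = R$12,805,992.00 − R$6,270,700 = R$6,535,292.00. Interest = R$3,690,300.00, so EBIT − I = R$2,844,992.00.
Degree of total leverage = total CM / (EBIT − interest) = R$12,805,992.00 / R$2,844,992.00 = 4.5012.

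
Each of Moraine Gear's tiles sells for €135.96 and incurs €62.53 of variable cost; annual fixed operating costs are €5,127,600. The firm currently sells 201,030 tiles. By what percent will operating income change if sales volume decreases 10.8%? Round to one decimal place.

Contribution at this volume is 201,030 × €73.43 = €14,761,632.90.
Operating income = contribution − fixed costs = €14,761,632.90 − €5,127,600 = €9,634,032.90.
DOL = contribution ÷ EBIT = €14,761,632.90 ÷ €9,634,032.90 = 1.5322.
%ΔEBIT = DOL × %ΔSales = 1.5322 × -10.8% = -16.5%.

-16.5%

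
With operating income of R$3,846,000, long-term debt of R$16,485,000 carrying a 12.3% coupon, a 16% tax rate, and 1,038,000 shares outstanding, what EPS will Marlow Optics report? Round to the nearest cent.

Pre-tax income = R$3,846,000 − R$2,027,655.00 = R$1,818,345.00.
Net income = R$1,818,345.00 × (1 − 0.16) = R$1,527,409.80.
EPS = R$1,527,409.80 ÷ 1,038,000 = R$1.47.

R$1.47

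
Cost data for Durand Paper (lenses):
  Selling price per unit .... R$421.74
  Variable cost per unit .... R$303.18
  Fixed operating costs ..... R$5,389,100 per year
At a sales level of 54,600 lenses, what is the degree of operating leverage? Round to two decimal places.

Contribution at this volume is 54,600 × R$118.56 = R$6,473,376.00.
EBIT = R$6,473,376.00 − R$5,389,100 = R$1,084,276.00.
So DOL = total CM / EBIT = R$6,473,376.00 / R$1,084,276.00 = 5.9702.

5.97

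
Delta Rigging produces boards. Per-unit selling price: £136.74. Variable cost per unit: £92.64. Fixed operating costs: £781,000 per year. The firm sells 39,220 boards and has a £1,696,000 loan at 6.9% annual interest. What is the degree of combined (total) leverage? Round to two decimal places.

2.08

Contribution at this volume is 39,220 × £44.10 = £1,729,602.00.
EBIT = £1,729,602.00 − £781,000 = £948,602.00. Interest = £117,024.00, so EBIT − I = £831,578.00.
Degree of total leverage = total CM / (EBIT − interest) = £1,729,602.00 / £831,578.00 = 2.0799.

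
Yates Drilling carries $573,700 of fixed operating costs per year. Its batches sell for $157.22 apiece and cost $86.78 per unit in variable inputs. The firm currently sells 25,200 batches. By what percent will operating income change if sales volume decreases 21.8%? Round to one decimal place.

Total contribution margin = 25,200 × $70.44 = $1,775,088.00.
Subtracting fixed costs: EBIT = $1,775,088.00 − $573,700 = $1,201,388.00.
DOL = contribution ÷ EBIT = $1,775,088.00 ÷ $1,201,388.00 = 1.4775.
So EBIT moves 1.4775 × (-21.8%) = -32.2%.

-32.2%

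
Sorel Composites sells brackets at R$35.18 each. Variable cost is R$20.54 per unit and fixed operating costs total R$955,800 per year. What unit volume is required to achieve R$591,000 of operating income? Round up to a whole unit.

105,656 brackets

Unit CM = price − variable cost = R$35.18 − R$20.54 = R$14.64.
Required volume = (fixed costs + target profit) ÷ CM = (R$955,800 + R$591,000) ÷ R$14.64 = 105,655.74, so 105,656 brackets.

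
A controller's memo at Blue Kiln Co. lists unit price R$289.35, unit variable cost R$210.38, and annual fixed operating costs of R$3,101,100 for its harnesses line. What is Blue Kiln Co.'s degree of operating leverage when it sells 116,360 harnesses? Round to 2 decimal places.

At 116,360 units, contribution = 116,360 × R$78.97 = R$9,188,949.20.
EBIT = R$9,188,949.20 − R$3,101,100 = R$6,087,849.20.
Degree of operating leverage = R$9,188,949.20 / R$6,087,849.20 = 1.5094.

1.51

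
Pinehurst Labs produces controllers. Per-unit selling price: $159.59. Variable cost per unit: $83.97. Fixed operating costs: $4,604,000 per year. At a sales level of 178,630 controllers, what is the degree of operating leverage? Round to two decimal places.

Total contribution margin = 178,630 × $75.62 = $13,508,000.60.
Subtracting fixed costs: EBIT = $13,508,000.60 − $4,604,000 = $8,904,000.60.
Degree of operating leverage = $13,508,000.60 / $8,904,000.60 = 1.5171.

1.52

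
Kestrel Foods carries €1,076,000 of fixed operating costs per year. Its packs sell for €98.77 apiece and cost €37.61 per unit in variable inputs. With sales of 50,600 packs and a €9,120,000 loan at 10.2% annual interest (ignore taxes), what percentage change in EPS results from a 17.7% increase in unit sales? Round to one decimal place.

+50.3%

Contribution at this volume is 50,600 × €61.16 = €3,094,696.00.
Subtracting fixed costs: EBIT = €3,094,696.00 − €1,076,000 = €2,018,696.00.
After interest of €930,240.00, pre-tax earnings = €1,088,456.00.
DCL = total CM / (EBIT − I) = €3,094,696.00 / €1,088,456.00 = 2.8432.
%ΔEPS = DCL × %ΔSales = 2.8432 × +17.7% = +50.3%.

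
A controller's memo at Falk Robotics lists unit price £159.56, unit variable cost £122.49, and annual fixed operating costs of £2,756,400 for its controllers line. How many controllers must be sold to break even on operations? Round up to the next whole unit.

74,357 controllers

Contribution margin per unit = £159.56 − £122.49 = £37.07.
Break-even volume = fixed costs ÷ CM per unit = £2,756,400 ÷ £37.07 = 74,356.62, so 74,357 controllers.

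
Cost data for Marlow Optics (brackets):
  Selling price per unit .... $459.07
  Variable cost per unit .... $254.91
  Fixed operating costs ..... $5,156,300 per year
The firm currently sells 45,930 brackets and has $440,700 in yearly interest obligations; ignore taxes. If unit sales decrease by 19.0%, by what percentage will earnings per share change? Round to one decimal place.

-47.1%

Contribution at this volume is 45,930 × $204.16 = $9,377,068.80.
Operating income = contribution − fixed costs = $9,377,068.80 − $5,156,300 = $4,220,768.80.
Interest = $440,700.00, so EBIT − I = $3,780,068.80.
Degree of combined leverage = contribution ÷ (EBIT − I) = $9,377,068.80 ÷ $3,780,068.80 = 2.4807.
EPS therefore changes by 2.4807 × (-19.0%) = -47.1%.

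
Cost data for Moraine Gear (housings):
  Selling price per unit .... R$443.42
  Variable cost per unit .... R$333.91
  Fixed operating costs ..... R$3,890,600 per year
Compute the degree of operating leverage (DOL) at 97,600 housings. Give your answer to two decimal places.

1.57

Total contribution margin = 97,600 × R$109.51 = R$10,688,176.00.
EBIT = R$10,688,176.00 − R$3,890,600 = R$6,797,576.00.
Degree of operating leverage = R$10,688,176.00 / R$6,797,576.00 = 1.5724.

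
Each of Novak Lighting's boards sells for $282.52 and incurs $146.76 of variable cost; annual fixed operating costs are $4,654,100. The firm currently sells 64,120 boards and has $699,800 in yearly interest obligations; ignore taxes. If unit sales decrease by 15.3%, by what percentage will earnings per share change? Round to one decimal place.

At 64,120 units, contribution = 64,120 × $135.76 = $8,704,931.20.
Operating income = contribution − fixed costs = $8,704,931.20 − $4,654,100 = $4,050,831.20.
After interest of $699,800.00, pre-tax earnings = $3,351,031.20.
DCL = total CM / (EBIT − I) = $8,704,931.20 / $3,351,031.20 = 2.5977.
%ΔEPS = DCL × %ΔSales = 2.5977 × -15.3% = -39.7%.

-39.7%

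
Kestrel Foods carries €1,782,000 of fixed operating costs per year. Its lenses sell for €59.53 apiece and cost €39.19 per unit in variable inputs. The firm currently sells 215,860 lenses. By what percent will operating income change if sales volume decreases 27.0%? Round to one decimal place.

-45.4%

At 215,860 units, contribution = 215,860 × €20.34 = €4,390,592.40.
Subtracting fixed costs: EBIT = €4,390,592.40 − €1,782,000 = €2,608,592.40.
Degree of operating leverage = €4,390,592.40 / €2,608,592.40 = 1.6831.
So EBIT moves 1.6831 × (-27.0%) = -45.4%.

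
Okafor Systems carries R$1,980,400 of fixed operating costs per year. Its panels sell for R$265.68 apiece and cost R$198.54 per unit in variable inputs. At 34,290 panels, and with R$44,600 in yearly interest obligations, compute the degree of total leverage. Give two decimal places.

8.30

At 34,290 units, contribution = 34,290 × R$67.14 = R$2,302,230.60.
Subtracting fixed costs: EBIT = R$2,302,230.60 − R$1,980,400 = R$321,830.60. Interest = R$44,600.00, so EBIT − I = R$277,230.60.
DCL = contribution ÷ (EBIT − I) = R$2,302,230.60 ÷ R$277,230.60 = 8.3044.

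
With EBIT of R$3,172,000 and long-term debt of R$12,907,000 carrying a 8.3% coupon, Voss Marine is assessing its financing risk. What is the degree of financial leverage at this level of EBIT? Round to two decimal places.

Interest = R$1,071,281.00.
DFL = EBIT ÷ (EBIT − I) = R$3,172,000 ÷ (R$3,172,000 − R$1,071,281.00) = R$3,172,000 ÷ R$2,100,719.00 = 1.5100.

1.51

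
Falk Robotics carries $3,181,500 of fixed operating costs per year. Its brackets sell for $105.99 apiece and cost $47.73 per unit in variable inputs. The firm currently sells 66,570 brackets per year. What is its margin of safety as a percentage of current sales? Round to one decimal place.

18.0%

Unit CM = price − variable cost = $105.99 − $47.73 = $58.26. Break-even units = $3,181,500 ÷ $58.26 = 54,608.65; break-even revenue = 54,608.65 × $105.99 = $5,787,970.91.
Current sales = 66,570 × $105.99 = $7,055,754.30.
Margin of safety = ($7,055,754.30 − $5,787,970.91) ÷ $7,055,754.30 = 18.0%.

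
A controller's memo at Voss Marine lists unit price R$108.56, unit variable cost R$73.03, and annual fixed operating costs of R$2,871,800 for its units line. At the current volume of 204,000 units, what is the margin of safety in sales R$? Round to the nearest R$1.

R$13,371,610

Contribution margin per unit = R$108.56 − R$73.03 = R$35.53. Break-even units = R$2,871,800 ÷ R$35.53 = 80,827.47; break-even revenue = 80,827.47 × R$108.56 = R$8,774,630.12.
Actual sales revenue = 204,000 × R$108.56 = R$22,146,240.00.
Margin of safety = R$22,146,240.00 − R$8,774,630.12 = R$13,371,610.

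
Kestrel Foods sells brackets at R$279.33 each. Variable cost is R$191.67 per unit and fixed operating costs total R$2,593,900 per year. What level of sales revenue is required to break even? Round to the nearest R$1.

R$8,265,504

CM per unit = R$279.33 − R$191.67 = R$87.66; CM ratio = R$87.66 / R$279.33 = 0.3138.
Break-even sales = FC ÷ CM ratio = R$2,593,900 × R$279.33 / R$87.66 = R$8,265,504.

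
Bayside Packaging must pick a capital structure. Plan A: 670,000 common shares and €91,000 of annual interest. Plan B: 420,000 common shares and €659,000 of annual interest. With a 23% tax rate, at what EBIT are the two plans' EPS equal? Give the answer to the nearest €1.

€1,613,240

At indifference, (EBIT − 91,000)(1 − t)/670,000 = (EBIT − 659,000)(1 − t)/420,000.
Cancelling (1 − t) and cross-multiplying: 420,000·(EBIT − 91,000) = 670,000·(EBIT − 659,000).
Solving, EBIT = (659,000·670,000 − 91,000·420,000) / (670,000 − 420,000) = 403,310,000,000 / 250,000 = 1,613,240.00.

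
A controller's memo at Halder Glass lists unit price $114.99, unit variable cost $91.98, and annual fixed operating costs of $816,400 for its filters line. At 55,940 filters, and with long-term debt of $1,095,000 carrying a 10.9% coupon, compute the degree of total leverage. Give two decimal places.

At 55,940 units, contribution = 55,940 × $23.01 = $1,287,179.40.
Subtracting fixed costs: EBIT = $1,287,179.40 − $816,400 = $470,779.40. Interest = $119,355.00.
DOL = $1,287,179.40 ÷ $470,779.40 = 2.7341; DFL = $470,779.40 ÷ $351,424.40 = 1.3396.
Combined leverage = 2.7341 × 1.3396 = 3.6626.

3.66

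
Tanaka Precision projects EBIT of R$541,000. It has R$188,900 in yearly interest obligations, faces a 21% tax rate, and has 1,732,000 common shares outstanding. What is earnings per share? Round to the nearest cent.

R$0.16

Interest = R$188,900.00, so EBT = R$541,000 − R$188,900.00 = R$352,100.00.
Net income = R$352,100.00 × (1 − 0.21) = R$278,159.00.
EPS = R$278,159.00 ÷ 1,732,000 = R$0.16.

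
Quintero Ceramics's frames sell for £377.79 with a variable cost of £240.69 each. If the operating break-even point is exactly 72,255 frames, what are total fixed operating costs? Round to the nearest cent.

Contribution margin per unit = £377.79 − £240.69 = £137.10.
Fixed costs = break-even units × CM = 72,255 × £137.10 = £9,906,160.50.

£9,906,160.50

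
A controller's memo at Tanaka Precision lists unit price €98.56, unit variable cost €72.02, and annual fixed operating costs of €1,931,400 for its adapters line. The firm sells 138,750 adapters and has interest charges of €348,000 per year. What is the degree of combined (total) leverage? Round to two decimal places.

2.62

Contribution at this volume is 138,750 × €26.54 = €3,682,425.00.
Subtracting fixed costs: EBIT = €3,682,425.00 − €1,931,400 = €1,751,025.00. Interest = €348,000.00.
DOL = €3,682,425.00 ÷ €1,751,025.00 = 2.1030; DFL = €1,751,025.00 ÷ €1,403,025.00 = 1.2480.
DCL = DOL × DFL = 2.1030 × 1.2480 = 2.6245.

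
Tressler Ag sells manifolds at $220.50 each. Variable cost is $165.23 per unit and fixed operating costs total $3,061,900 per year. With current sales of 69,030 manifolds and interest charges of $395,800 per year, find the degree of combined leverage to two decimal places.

Contribution at this volume is 69,030 × $55.27 = $3,815,288.10.
EBIT = $3,815,288.10 − $3,061,900 = $753,388.10. Interest = $395,800.00, so EBIT − I = $357,588.10.
DCL = contribution ÷ (EBIT − I) = $3,815,288.10 ÷ $357,588.10 = 10.6695.

10.67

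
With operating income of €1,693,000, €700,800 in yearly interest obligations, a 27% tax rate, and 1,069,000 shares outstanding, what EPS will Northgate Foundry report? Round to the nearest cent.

Pre-tax income = €1,693,000 − €700,800.00 = €992,200.00.
Net income = €992,200.00 × (1 − 0.27) = €724,306.00.
EPS = €724,306.00 ÷ 1,069,000 = €0.68.

€0.68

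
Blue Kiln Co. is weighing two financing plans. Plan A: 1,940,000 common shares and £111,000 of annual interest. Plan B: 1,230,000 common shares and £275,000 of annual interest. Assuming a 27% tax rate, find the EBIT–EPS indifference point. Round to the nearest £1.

Set EPS_A = EPS_B: (EBIT − £111,000)(1 − 0.27) ÷ 1,940,000 = (EBIT − £275,000)(1 − 0.27) ÷ 1,230,000.
Cancelling (1 − t) and cross-multiplying: 1,230,000·(EBIT − 111,000) = 1,940,000·(EBIT − 275,000).
EBIT × (1,940,000 − 1,230,000) = 275,000 × 1,940,000 − 111,000 × 1,230,000 = 396,970,000,000, so EBIT = 396,970,000,000 ÷ 710,000 = 559,112.68.

£559,113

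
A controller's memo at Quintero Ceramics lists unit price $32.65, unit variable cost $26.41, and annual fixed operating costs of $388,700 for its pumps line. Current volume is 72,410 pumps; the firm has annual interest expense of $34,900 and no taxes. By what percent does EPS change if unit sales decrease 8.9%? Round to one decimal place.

-142.4%

At 72,410 units, contribution = 72,410 × $6.24 = $451,838.40.
EBIT = $451,838.40 − $388,700 = $63,138.40.
After interest of $34,900.00, pre-tax earnings = $28,238.40.
DCL = total CM / (EBIT − I) = $451,838.40 / $28,238.40 = 16.0008.
%ΔEPS = DCL × %ΔSales = 16.0008 × -8.9% = -142.4%.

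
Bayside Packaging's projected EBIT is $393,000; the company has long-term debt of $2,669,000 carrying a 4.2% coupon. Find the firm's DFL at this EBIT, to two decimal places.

1.40

Interest = $112,098.00.
DFL = EBIT ÷ (EBIT − I) = $393,000 ÷ ($393,000 − $112,098.00) = $393,000 ÷ $280,902.00 = 1.3991.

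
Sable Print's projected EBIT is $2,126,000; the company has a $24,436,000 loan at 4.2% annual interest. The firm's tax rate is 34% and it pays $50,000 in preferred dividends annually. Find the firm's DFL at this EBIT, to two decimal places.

Interest = $1,026,312.00.
Pre-tax preferred-dividend burden = $50,000 ÷ (1 − 0.34) = $75,757.58.
DFL = EBIT ÷ [EBIT − I − D_p/(1−t)] = $2,126,000 ÷ [$2,126,000 − $1,026,312.00 − $75,757.58] = $2,126,000 ÷ $1,023,930.42 = 2.0763.

2.08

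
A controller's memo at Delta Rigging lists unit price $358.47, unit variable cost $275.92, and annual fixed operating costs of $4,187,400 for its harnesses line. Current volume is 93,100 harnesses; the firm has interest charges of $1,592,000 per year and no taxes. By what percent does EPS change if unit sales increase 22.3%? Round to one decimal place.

+89.9%

Contribution at this volume is 93,100 × $82.55 = $7,685,405.00.
Operating income = contribution − fixed costs = $7,685,405.00 − $4,187,400 = $3,498,005.00.
After interest of $1,592,000.00, pre-tax earnings = $1,906,005.00.
DCL = total CM / (EBIT − I) = $7,685,405.00 / $1,906,005.00 = 4.0322.
EPS therefore changes by 4.0322 × (+22.3%) = +89.9%.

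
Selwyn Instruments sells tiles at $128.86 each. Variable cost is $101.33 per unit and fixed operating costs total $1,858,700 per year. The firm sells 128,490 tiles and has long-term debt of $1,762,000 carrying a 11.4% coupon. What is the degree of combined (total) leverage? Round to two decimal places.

Total contribution margin = 128,490 × $27.53 = $3,537,329.70.
EBIT = $3,537,329.70 − $1,858,700 = $1,678,629.70. Interest = $200,868.00, so EBIT − I = $1,477,761.70.
DCL = contribution ÷ (EBIT − I) = $3,537,329.70 ÷ $1,477,761.70 = 2.3937.

2.39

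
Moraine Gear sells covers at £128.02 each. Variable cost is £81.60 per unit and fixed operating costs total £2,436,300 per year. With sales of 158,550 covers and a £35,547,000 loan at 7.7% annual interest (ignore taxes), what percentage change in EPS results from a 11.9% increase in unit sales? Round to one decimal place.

+40.1%

Total contribution margin = 158,550 × £46.42 = £7,359,891.00.
Subtracting fixed costs: EBIT = £7,359,891.00 − £2,436,300 = £4,923,591.00.
After interest of £2,737,119.00, pre-tax earnings = £2,186,472.00.
DCL = total CM / (EBIT − I) = £7,359,891.00 / £2,186,472.00 = 3.3661.
EPS therefore changes by 3.3661 × (+11.9%) = +40.1%.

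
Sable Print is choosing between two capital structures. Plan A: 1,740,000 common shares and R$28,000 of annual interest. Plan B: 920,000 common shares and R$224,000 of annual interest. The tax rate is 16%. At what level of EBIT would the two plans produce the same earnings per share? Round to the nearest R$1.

Set EPS_A = EPS_B: (EBIT − R$28,000)(1 − 0.16) ÷ 1,740,000 = (EBIT − R$224,000)(1 − 0.16) ÷ 920,000.
Cancelling (1 − t) and cross-multiplying: 920,000·(EBIT − 28,000) = 1,740,000·(EBIT − 224,000).
EBIT × (1,740,000 − 920,000) = 224,000 × 1,740,000 − 28,000 × 920,000 = 364,000,000,000, so EBIT = 364,000,000,000 ÷ 820,000 = 443,902.44.

R$443,902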